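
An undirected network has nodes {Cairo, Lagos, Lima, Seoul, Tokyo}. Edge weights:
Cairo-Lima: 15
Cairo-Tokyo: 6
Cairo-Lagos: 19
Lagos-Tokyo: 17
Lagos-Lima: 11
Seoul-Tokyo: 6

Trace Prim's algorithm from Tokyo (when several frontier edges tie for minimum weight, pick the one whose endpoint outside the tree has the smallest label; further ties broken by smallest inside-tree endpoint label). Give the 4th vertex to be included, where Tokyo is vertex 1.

Prim, starting at Tokyo.
Step 1: cheapest edge leaving the tree is Cairo-Tokyo (6); add Cairo.
Step 2: cheapest edge leaving the tree is Seoul-Tokyo (6); add Seoul.
Step 3: cheapest edge leaving the tree is Cairo-Lima (15); add Lima.
Step 4: cheapest edge leaving the tree is Lagos-Lima (11); add Lagos.
Vertex order: Tokyo, Cairo, Seoul, Lima, Lagos. The 4th vertex is Lima.

Lima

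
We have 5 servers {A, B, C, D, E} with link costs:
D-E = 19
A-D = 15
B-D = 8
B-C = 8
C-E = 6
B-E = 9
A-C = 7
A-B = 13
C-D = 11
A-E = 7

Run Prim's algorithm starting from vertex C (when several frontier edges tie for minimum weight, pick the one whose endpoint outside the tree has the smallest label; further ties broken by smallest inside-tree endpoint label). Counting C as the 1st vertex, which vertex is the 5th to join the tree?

Prim's algorithm from C:
Step 1: cheapest edge leaving the tree is C-E (6); add E.
Step 2: cheapest edge leaving the tree is A-C (7); add A.
Step 3: cheapest edge leaving the tree is B-C (8); add B.
Step 4: cheapest edge leaving the tree is B-D (8); add D.
Vertex order: C, E, A, B, D. The 5th vertex is D.

D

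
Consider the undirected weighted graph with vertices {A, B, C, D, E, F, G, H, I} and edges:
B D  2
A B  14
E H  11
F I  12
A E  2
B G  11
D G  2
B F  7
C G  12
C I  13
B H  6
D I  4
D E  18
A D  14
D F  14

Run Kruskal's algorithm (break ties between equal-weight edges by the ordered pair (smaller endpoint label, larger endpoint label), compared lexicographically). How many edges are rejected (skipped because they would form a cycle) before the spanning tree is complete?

Kruskal: consider edges lightest-first.
A E (2): add — endpoints in different components.
B D (2): add — endpoints in different components.
D G (2): add — endpoints in different components.
D I (4): add — endpoints in different components.
B H (6): add — endpoints in different components.
B F (7): add — endpoints in different components.
B G (11): skip — B and G already connected.
E H (11): add — endpoints in different components.
C G (12): add — endpoints in different components.
Edges rejected before the tree was complete: 1.

1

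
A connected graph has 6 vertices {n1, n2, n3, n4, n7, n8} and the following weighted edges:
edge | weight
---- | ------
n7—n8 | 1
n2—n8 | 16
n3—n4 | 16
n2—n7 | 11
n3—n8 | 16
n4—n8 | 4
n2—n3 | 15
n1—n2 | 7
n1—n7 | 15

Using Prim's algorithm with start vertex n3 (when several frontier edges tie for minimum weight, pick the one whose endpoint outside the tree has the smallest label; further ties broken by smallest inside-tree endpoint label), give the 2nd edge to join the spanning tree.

n1-n2

Grow the tree from n3 using Prim:
Step 1: frontier [n2—n3 15, n3—n4 16, n3—n8 16] → take n2—n3 (15); add n2.
Step 2: frontier [n1—n2 7, n2—n7 11, n2—n8 16, n3—n4 16, n3—n8 16] → take n1—n2 (7); add n1.
Step 3: frontier [n1—n7 15, n2—n7 11, n2—n8 16, n3—n4 16, n3—n8 16] → take n2—n7 (11); add n7.
Step 4: frontier [n2—n8 16, n3—n4 16, n3—n8 16, n7—n8 1] → take n7—n8 (1); add n8.
Step 5: frontier [n3—n4 16, n4—n8 4] → take n4—n8 (4); add n4.
The 2nd edge added is n1—n2.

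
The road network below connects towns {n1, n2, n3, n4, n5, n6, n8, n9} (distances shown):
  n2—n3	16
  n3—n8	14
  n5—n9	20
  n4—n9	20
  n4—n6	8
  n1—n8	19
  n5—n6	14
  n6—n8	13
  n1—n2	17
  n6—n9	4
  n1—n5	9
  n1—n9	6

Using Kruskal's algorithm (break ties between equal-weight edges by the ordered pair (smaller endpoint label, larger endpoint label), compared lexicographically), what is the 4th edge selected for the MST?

Kruskal: consider edges lightest-first.
n6—n9 (4): add — endpoints in different components.
n1—n9 (6): add — endpoints in different components.
n4—n6 (8): add — endpoints in different components.
n1—n5 (9): add — endpoints in different components.
n6—n8 (13): add — endpoints in different components.
n3—n8 (14): add — endpoints in different components.
n5—n6 (14): skip — n5 and n6 already connected.
n2—n3 (16): add — endpoints in different components.
The 4th edge added is n1—n5.

n1-n5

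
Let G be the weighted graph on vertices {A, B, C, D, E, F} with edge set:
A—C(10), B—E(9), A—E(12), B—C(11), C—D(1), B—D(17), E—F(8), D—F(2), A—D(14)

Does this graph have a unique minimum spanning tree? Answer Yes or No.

Kruskal: consider edges lightest-first.
C—D (1): add. Components now {A} {B} {C,D} {E} {F}
D—F (2): add. Components now {A} {B} {C,D,F} {E}
E—F (8): add. Components now {A} {B} {C,D,E,F}
B—E (9): add. Components now {A} {B,C,D,E,F}
A—C (10): add. Components now {A,B,C,D,E,F}
Every non-tree edge has weight strictly greater than the heaviest edge on the tree path between its endpoints, so the MST is unique.

Yes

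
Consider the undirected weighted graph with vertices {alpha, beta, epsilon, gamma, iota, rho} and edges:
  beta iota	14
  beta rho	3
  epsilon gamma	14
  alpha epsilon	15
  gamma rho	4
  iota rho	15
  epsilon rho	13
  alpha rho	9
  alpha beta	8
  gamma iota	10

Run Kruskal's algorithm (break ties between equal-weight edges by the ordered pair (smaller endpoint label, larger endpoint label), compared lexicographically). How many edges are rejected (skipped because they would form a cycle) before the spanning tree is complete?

1

Kruskal: consider edges lightest-first.
beta rho (3): add — endpoints in different components.
gamma rho (4): add — endpoints in different components.
alpha beta (8): add — endpoints in different components.
alpha rho (9): skip — rho and alpha already connected.
gamma iota (10): add — endpoints in different components.
epsilon rho (13): add — endpoints in different components.
Edges rejected before the tree was complete: 1.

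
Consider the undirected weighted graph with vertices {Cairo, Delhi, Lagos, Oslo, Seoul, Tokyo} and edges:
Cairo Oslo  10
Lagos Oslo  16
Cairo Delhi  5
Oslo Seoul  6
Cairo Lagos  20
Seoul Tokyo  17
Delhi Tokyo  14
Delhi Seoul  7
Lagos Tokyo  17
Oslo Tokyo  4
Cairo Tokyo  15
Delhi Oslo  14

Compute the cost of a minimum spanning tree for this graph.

Sort edges by weight, then run Kruskal:
Oslo Tokyo (4): add — endpoints in different components.
Cairo Delhi (5): add — endpoints in different components.
Oslo Seoul (6): add — endpoints in different components.
Delhi Seoul (7): add — endpoints in different components.
Cairo Oslo (10): skip — Oslo and Cairo already connected.
Delhi Oslo (14): skip — Oslo and Delhi already connected.
Delhi Tokyo (14): skip — Delhi and Tokyo already connected.
Cairo Tokyo (15): skip — Cairo and Tokyo already connected.
Lagos Oslo (16): add — endpoints in different components.
MST edges: Oslo Tokyo, Cairo Delhi, Oslo Seoul, Delhi Seoul, Lagos Oslo; total weight 4+5+6+7+16 = 38.

38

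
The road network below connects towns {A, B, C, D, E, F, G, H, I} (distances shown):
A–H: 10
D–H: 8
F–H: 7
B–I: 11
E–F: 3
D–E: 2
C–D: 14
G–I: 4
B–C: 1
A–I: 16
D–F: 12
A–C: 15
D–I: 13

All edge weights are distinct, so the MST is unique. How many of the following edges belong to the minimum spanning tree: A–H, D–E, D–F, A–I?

2

Kruskal: consider edges lightest-first.
B–C (1): add — endpoints in different components.
D–E (2): add — endpoints in different components.
E–F (3): add — endpoints in different components.
G–I (4): add — endpoints in different components.
F–H (7): add — endpoints in different components.
D–H (8): skip — D and H already connected.
A–H (10): add — endpoints in different components.
B–I (11): add — endpoints in different components.
D–F (12): skip — D and F already connected.
D–I (13): add — endpoints in different components.
MST edge set: {B–C, D–E, E–F, G–I, F–H, A–H, B–I, D–I}.
Of the listed edges, {A–H, D–E} are in the MST → 2.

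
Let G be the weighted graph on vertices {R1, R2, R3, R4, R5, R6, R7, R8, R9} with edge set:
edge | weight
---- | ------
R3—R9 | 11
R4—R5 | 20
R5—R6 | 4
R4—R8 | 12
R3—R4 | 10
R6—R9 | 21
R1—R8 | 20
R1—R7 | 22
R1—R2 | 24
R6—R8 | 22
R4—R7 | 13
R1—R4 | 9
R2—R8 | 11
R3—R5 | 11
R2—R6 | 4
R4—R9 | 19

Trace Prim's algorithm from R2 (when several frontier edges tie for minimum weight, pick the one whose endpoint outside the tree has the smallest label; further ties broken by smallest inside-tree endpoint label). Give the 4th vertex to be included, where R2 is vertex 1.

R3

Prim's algorithm from R2:
Step 1: cheapest edge leaving the tree is R2—R6 (4); add R6.
Step 2: cheapest edge leaving the tree is R5—R6 (4); add R5.
Step 3: cheapest edge leaving the tree is R3—R5 (11); add R3.
Step 4: cheapest edge leaving the tree is R3—R4 (10); add R4.
Step 5: cheapest edge leaving the tree is R1—R4 (9); add R1.
Step 6: cheapest edge leaving the tree is R2—R8 (11); add R8.
Step 7: cheapest edge leaving the tree is R3—R9 (11); add R9.
Step 8: cheapest edge leaving the tree is R4—R7 (13); add R7.
Vertex order: R2, R6, R5, R3, R4, R1, R8, R9, R7. The 4th vertex is R3.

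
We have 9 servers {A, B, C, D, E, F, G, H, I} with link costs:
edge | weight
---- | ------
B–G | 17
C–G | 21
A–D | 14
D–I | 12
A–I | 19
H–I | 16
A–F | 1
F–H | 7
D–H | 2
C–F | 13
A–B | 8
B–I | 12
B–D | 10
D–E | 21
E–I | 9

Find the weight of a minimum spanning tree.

Kruskal: consider edges lightest-first.
A–F (1): add — endpoints in different components.
D–H (2): add — endpoints in different components.
F–H (7): add — endpoints in different components.
A–B (8): add — endpoints in different components.
E–I (9): add — endpoints in different components.
B–D (10): skip — B and D already connected.
B–I (12): add — endpoints in different components.
D–I (12): skip — D and I already connected.
C–F (13): add — endpoints in different components.
A–D (14): skip — A and D already connected.
H–I (16): skip — H and I already connected.
B–G (17): add — endpoints in different components.
MST edges: A–F, D–H, F–H, A–B, E–I, B–I, C–F, B–G; total weight 1+2+7+8+9+12+13+17 = 69.

69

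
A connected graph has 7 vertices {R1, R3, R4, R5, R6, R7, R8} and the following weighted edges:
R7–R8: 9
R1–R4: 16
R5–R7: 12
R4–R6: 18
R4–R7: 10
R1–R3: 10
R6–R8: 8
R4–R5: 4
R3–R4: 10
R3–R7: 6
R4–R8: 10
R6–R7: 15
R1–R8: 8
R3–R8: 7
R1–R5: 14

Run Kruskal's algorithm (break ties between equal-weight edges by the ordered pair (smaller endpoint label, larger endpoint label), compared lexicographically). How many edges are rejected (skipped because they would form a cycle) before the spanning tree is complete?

Sort edges by weight, then run Kruskal:
R4–R5 (4): add — endpoints in different components.
R3–R7 (6): add — endpoints in different components.
R3–R8 (7): add — endpoints in different components.
R1–R8 (8): add — endpoints in different components.
R6–R8 (8): add — endpoints in different components.
R7–R8 (9): skip — R8 and R7 already connected.
R1–R3 (10): skip — R3 and R1 already connected.
R3–R4 (10): add — endpoints in different components.
Edges rejected before the tree was complete: 2.

2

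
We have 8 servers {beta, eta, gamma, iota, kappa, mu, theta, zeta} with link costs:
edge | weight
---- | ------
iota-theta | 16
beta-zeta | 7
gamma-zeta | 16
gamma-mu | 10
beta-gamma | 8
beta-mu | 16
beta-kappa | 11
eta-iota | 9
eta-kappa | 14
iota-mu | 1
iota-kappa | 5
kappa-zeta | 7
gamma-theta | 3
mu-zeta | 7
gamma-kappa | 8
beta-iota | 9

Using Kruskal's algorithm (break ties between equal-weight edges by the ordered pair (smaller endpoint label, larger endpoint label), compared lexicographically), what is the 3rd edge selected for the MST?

Sort edges by weight, then run Kruskal:
iota-mu (1): add — endpoints in different components.
gamma-theta (3): add — endpoints in different components.
iota-kappa (5): add — endpoints in different components.
beta-zeta (7): add — endpoints in different components.
kappa-zeta (7): add — endpoints in different components.
mu-zeta (7): skip — zeta and mu already connected.
beta-gamma (8): add — endpoints in different components.
gamma-kappa (8): skip — gamma and kappa already connected.
beta-iota (9): skip — iota and beta already connected.
eta-iota (9): add — endpoints in different components.
The 3rd edge added is iota-kappa.

iota-kappa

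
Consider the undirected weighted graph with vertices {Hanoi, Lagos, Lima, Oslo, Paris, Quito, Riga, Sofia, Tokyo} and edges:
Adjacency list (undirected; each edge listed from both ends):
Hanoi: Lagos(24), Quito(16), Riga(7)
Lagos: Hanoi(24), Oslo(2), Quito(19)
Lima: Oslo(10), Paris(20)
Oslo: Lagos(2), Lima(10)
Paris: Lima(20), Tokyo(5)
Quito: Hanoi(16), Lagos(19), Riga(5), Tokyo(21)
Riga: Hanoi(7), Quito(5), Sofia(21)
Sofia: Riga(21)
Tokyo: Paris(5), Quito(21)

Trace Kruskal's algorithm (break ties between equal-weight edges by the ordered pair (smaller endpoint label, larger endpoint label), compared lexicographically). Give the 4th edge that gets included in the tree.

Kruskal: consider edges lightest-first.
Lagos Oslo (2): add — endpoints in different components.
Paris Tokyo (5): add — endpoints in different components.
Quito Riga (5): add — endpoints in different components.
Hanoi Riga (7): add — endpoints in different components.
Lima Oslo (10): add — endpoints in different components.
Hanoi Quito (16): skip — Quito and Hanoi already connected.
Lagos Quito (19): add — endpoints in different components.
Lima Paris (20): add — endpoints in different components.
Quito Tokyo (21): skip — Tokyo and Quito already connected.
Riga Sofia (21): add — endpoints in different components.
The 4th edge added is Hanoi Riga.

Hanoi-Riga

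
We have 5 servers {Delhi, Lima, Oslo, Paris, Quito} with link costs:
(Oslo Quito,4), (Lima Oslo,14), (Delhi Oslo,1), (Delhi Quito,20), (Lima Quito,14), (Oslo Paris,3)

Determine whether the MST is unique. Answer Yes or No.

Sort edges by weight, then run Kruskal:
Delhi Oslo (1): add. Components now {Delhi,Oslo} {Lima} {Paris} {Quito}
Oslo Paris (3): add. Components now {Delhi,Oslo,Paris} {Lima} {Quito}
Oslo Quito (4): add. Components now {Delhi,Oslo,Paris,Quito} {Lima}
Lima Oslo (14): add. Components now {Delhi,Lima,Oslo,Paris,Quito}
Non-tree edge Lima Quito has weight 14, equal to the heaviest edge on its tree cycle — swapping gives another MST of the same weight. Not unique.

No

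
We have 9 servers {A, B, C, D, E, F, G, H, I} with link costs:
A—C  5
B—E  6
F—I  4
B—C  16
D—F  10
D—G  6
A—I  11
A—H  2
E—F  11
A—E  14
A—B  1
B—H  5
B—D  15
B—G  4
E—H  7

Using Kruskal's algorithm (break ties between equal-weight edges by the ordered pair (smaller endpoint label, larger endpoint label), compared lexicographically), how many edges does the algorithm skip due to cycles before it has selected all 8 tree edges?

Kruskal's algorithm — process edges by increasing weight (ties by edge label):
A—B (1): add — endpoints in different components.
A—H (2): add — endpoints in different components.
B—G (4): add — endpoints in different components.
F—I (4): add — endpoints in different components.
A—C (5): add — endpoints in different components.
B—H (5): skip — B and H already connected.
B—E (6): add — endpoints in different components.
D—G (6): add — endpoints in different components.
E—H (7): skip — E and H already connected.
D—F (10): add — endpoints in different components.
Edges rejected before the tree was complete: 2.

2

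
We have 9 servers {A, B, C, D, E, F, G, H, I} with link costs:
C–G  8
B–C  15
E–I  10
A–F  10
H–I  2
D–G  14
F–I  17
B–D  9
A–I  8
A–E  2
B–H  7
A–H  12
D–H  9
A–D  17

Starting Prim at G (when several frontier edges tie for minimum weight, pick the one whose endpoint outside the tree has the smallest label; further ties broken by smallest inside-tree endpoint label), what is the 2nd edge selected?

Prim, starting at G.
Step 1: frontier [C–G 8, D–G 14] → take C–G (8); add C.
Step 2: frontier [B–C 15, D–G 14] → take D–G (14); add D.
Step 3: frontier [B–C 15, B–D 9, D–H 9, A–D 17] → take B–D (9); add B.
Step 4: frontier [B–H 7, D–H 9, A–D 17] → take B–H (7); add H.
Step 5: frontier [A–D 17, H–I 2, A–H 12] → take H–I (2); add I.
Step 6: frontier [A–D 17, A–H 12, A–I 8, E–I 10, F–I 17] → take A–I (8); add A.
Step 7: frontier [A–E 2, A–F 10, E–I 10, F–I 17] → take A–E (2); add E.
Step 8: frontier [A–F 10, F–I 17] → take A–F (10); add F.
The 2nd edge added is D–G.

D-G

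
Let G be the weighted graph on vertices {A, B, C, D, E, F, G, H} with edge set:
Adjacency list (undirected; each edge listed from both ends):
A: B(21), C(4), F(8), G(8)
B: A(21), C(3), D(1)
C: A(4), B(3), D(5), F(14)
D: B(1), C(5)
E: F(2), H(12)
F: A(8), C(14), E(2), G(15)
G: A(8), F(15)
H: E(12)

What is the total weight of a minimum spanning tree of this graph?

38

Prim's algorithm from B:
Step 1: frontier [B—D 1, B—C 3, A—B 21] → take B—D (1); add D.
Step 2: frontier [B—C 3, A—B 21, C—D 5] → take B—C (3); add C.
Step 3: frontier [A—B 21, A—C 4, C—F 14] → take A—C (4); add A.
Step 4: frontier [A—F 8, A—G 8, C—F 14] → take A—F (8); add F.
Step 5: frontier [A—G 8, E—F 2, F—G 15] → take E—F (2); add E.
Step 6: frontier [A—G 8, E—H 12, F—G 15] → take A—G (8); add G.
Step 7: frontier [E—H 12] → take E—H (12); add H.
MST edges: B—D, B—C, A—C, A—F, E—F, A—G, E—H; total weight 1+3+4+8+2+8+12 = 38.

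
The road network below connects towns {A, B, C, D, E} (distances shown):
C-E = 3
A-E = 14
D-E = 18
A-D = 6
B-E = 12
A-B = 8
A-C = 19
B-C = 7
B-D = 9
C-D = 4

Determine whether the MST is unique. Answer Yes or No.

Yes

Sort edges by weight, then run Kruskal:
C-E (3): add — endpoints in different components.
C-D (4): add — endpoints in different components.
A-D (6): add — endpoints in different components.
B-C (7): add — endpoints in different components.
Every non-tree edge has weight strictly greater than the heaviest edge on the tree path between its endpoints, so the MST is unique.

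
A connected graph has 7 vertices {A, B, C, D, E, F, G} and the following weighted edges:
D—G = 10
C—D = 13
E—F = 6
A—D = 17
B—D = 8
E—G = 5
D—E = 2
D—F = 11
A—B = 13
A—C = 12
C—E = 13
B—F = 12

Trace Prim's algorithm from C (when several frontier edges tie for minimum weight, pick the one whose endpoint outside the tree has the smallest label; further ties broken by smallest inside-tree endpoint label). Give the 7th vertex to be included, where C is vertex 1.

F

Prim's algorithm from C:
Step 1: frontier [A—C 12, C—D 13, C—E 13] → take A—C (12); add A.
Step 2: frontier [A—B 13, A—D 17, C—D 13, C—E 13] → take A—B (13); add B.
Step 3: frontier [A—D 17, B—D 8, B—F 12, C—D 13, C—E 13] → take B—D (8); add D.
Step 4: frontier [B—F 12, C—E 13, D—E 2, D—G 10, D—F 11] → take D—E (2); add E.
Step 5: frontier [B—F 12, D—G 10, D—F 11, E—G 5, E—F 6] → take E—G (5); add G.
Step 6: frontier [B—F 12, D—F 11, E—F 6] → take E—F (6); add F.
Vertex order: C, A, B, D, E, G, F. The 7th vertex is F.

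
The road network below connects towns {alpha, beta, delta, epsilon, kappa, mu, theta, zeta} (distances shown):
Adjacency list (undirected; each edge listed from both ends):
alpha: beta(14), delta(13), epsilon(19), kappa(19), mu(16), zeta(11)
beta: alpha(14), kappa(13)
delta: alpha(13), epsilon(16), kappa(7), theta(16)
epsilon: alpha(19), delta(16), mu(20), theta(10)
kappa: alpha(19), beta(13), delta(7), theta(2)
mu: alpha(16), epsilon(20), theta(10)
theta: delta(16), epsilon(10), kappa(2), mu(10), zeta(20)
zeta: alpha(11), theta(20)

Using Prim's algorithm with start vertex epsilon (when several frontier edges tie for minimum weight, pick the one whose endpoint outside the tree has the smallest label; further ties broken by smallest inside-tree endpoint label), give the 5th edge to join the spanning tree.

alpha-delta

Prim's algorithm from epsilon:
Step 1: cheapest edge leaving the tree is epsilon–theta (10); add theta.
Step 2: cheapest edge leaving the tree is kappa–theta (2); add kappa.
Step 3: cheapest edge leaving the tree is delta–kappa (7); add delta.
Step 4: cheapest edge leaving the tree is mu–theta (10); add mu.
Step 5: cheapest edge leaving the tree is alpha–delta (13); add alpha.
Step 6: cheapest edge leaving the tree is alpha–zeta (11); add zeta.
Step 7: cheapest edge leaving the tree is beta–kappa (13); add beta.
The 5th edge added is alpha–delta.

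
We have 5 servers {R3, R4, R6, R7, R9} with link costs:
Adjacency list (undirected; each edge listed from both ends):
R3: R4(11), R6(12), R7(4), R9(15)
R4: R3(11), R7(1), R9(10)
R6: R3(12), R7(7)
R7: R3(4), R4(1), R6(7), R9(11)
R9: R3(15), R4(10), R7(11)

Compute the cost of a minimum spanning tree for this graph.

22

Grow the tree from R4 using Prim:
Step 1: frontier [R4–R7 1, R4–R9 10, R3–R4 11] → take R4–R7 (1); add R7.
Step 2: frontier [R4–R9 10, R3–R4 11, R3–R7 4, R6–R7 7, R7–R9 11] → take R3–R7 (4); add R3.
Step 3: frontier [R3–R6 12, R3–R9 15, R4–R9 10, R6–R7 7, R7–R9 11] → take R6–R7 (7); add R6.
Step 4: frontier [R3–R9 15, R4–R9 10, R7–R9 11] → take R4–R9 (10); add R9.
MST edges: R4–R7, R3–R7, R6–R7, R4–R9; total weight 1+4+7+10 = 22.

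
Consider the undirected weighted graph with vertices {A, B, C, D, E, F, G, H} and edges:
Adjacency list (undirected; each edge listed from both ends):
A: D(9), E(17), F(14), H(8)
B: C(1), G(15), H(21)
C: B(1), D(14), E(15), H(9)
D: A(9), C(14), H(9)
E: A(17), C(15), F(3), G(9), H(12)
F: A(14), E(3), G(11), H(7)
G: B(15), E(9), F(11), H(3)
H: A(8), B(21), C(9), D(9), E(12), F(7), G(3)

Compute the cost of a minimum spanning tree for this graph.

Kruskal's algorithm — process edges by increasing weight (ties by edge label):
B C (1): add — endpoints in different components.
E F (3): add — endpoints in different components.
G H (3): add — endpoints in different components.
F H (7): add — endpoints in different components.
A H (8): add — endpoints in different components.
A D (9): add — endpoints in different components.
C H (9): add — endpoints in different components.
MST edges: B C, E F, G H, F H, A H, A D, C H; total weight 1+3+3+7+8+9+9 = 40.

40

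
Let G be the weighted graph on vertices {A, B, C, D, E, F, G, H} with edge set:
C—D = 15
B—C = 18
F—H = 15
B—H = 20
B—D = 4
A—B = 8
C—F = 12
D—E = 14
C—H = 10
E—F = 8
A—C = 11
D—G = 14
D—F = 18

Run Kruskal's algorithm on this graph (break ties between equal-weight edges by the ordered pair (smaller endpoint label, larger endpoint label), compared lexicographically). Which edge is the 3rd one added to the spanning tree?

E-F

Kruskal's algorithm — process edges by increasing weight (ties by edge label):
B—D (4): add — endpoints in different components.
A—B (8): add — endpoints in different components.
E—F (8): add — endpoints in different components.
C—H (10): add — endpoints in different components.
A—C (11): add — endpoints in different components.
C—F (12): add — endpoints in different components.
D—E (14): skip — D and E already connected.
D—G (14): add — endpoints in different components.
The 3rd edge added is E—F.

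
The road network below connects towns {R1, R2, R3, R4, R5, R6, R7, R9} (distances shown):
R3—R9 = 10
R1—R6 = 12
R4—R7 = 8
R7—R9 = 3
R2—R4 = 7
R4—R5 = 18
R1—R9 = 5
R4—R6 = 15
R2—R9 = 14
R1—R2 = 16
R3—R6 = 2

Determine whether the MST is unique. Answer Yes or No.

Yes

Sort edges by weight, then run Kruskal:
R3—R6 (2): add — endpoints in different components.
R7—R9 (3): add — endpoints in different components.
R1—R9 (5): add — endpoints in different components.
R2—R4 (7): add — endpoints in different components.
R4—R7 (8): add — endpoints in different components.
R3—R9 (10): add — endpoints in different components.
R1—R6 (12): skip — R1 and R6 already connected.
R2—R9 (14): skip — R2 and R9 already connected.
R4—R6 (15): skip — R4 and R6 already connected.
R1—R2 (16): skip — R1 and R2 already connected.
R4—R5 (18): add — endpoints in different components.
Every non-tree edge has weight strictly greater than the heaviest edge on the tree path between its endpoints, so the MST is unique.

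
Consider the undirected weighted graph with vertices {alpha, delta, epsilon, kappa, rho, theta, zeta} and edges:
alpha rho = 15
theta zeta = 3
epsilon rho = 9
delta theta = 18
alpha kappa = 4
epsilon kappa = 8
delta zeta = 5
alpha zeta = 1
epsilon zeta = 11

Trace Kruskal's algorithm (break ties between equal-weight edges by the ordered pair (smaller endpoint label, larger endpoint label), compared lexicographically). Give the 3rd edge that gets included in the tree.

alpha-kappa

Kruskal's algorithm — process edges by increasing weight (ties by edge label):
alpha zeta (1): add. Components now {kappa} {alpha,zeta} {epsilon} {delta} {theta} {rho}
theta zeta (3): add. Components now {kappa} {alpha,theta,zeta} {epsilon} {delta} {rho}
alpha kappa (4): add. Components now {alpha,kappa,theta,zeta} {epsilon} {delta} {rho}
delta zeta (5): add. Components now {alpha,delta,kappa,theta,zeta} {epsilon} {rho}
epsilon kappa (8): add. Components now {alpha,delta,epsilon,kappa,theta,zeta} {rho}
epsilon rho (9): add. Components now {alpha,delta,epsilon,kappa,rho,theta,zeta}
The 3rd edge added is alpha kappa.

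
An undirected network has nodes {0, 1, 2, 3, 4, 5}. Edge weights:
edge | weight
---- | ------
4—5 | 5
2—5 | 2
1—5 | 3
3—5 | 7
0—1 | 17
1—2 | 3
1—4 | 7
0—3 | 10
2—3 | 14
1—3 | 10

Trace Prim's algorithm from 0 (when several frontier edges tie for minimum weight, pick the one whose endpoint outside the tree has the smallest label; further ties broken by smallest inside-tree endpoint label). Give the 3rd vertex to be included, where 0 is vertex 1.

Prim's algorithm from 0:
Step 1: frontier [0—3 10, 0—1 17] → take 0—3 (10); add 3.
Step 2: frontier [0—1 17, 3—5 7, 1—3 10, 2—3 14] → take 3—5 (7); add 5.
Step 3: frontier [0—1 17, 1—3 10, 2—3 14, 2—5 2, 1—5 3, 4—5 5] → take 2—5 (2); add 2.
Step 4: frontier [0—1 17, 1—2 3, 1—3 10, 1—5 3, 4—5 5] → take 1—2 (3); add 1.
Step 5: frontier [1—4 7, 4—5 5] → take 4—5 (5); add 4.
Vertex order: 0, 3, 5, 2, 1, 4. The 3rd vertex is 5.

5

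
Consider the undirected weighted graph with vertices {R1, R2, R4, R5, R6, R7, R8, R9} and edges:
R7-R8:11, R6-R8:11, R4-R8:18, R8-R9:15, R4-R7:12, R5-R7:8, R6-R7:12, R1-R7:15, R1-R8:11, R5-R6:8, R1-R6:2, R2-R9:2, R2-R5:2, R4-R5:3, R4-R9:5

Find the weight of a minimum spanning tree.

36

Prim's algorithm from R9:
Step 1: cheapest edge leaving the tree is R2-R9 (2); add R2.
Step 2: cheapest edge leaving the tree is R2-R5 (2); add R5.
Step 3: cheapest edge leaving the tree is R4-R5 (3); add R4.
Step 4: cheapest edge leaving the tree is R5-R6 (8); add R6.
Step 5: cheapest edge leaving the tree is R1-R6 (2); add R1.
Step 6: cheapest edge leaving the tree is R5-R7 (8); add R7.
Step 7: cheapest edge leaving the tree is R1-R8 (11); add R8.
MST edges: R2-R9, R2-R5, R4-R5, R5-R6, R1-R6, R5-R7, R1-R8; total weight 2+2+3+8+2+8+11 = 36.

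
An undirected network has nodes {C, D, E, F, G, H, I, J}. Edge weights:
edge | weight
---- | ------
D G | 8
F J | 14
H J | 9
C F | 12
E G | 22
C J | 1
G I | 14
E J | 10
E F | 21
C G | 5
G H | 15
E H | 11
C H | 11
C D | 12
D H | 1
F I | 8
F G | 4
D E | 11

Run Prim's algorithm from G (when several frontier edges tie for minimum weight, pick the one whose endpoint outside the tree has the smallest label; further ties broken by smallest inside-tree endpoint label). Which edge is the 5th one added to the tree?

Prim, starting at G.
Step 1: cheapest edge leaving the tree is F G (4); add F.
Step 2: cheapest edge leaving the tree is C G (5); add C.
Step 3: cheapest edge leaving the tree is C J (1); add J.
Step 4: cheapest edge leaving the tree is D G (8); add D.
Step 5: cheapest edge leaving the tree is D H (1); add H.
Step 6: cheapest edge leaving the tree is F I (8); add I.
Step 7: cheapest edge leaving the tree is E J (10); add E.
The 5th edge added is D H.

D-H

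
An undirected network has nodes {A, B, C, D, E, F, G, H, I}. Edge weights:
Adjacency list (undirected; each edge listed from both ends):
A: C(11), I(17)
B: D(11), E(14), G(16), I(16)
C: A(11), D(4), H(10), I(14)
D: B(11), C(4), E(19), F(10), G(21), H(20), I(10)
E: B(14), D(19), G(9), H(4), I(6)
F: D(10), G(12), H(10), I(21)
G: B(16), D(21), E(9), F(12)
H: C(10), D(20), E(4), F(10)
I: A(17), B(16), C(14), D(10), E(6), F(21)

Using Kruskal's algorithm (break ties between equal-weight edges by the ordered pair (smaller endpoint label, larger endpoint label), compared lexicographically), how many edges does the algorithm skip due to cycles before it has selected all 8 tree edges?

Sort edges by weight, then run Kruskal:
C D (4): add — endpoints in different components.
E H (4): add — endpoints in different components.
E I (6): add — endpoints in different components.
E G (9): add — endpoints in different components.
C H (10): add — endpoints in different components.
D F (10): add — endpoints in different components.
D I (10): skip — D and I already connected.
F H (10): skip — F and H already connected.
A C (11): add — endpoints in different components.
B D (11): add — endpoints in different components.
Edges rejected before the tree was complete: 2.

2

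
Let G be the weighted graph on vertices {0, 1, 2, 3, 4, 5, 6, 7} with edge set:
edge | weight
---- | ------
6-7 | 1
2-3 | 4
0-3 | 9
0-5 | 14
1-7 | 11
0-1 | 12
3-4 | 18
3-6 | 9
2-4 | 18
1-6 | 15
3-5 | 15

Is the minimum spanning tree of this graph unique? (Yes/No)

No

Sort edges by weight, then run Kruskal:
6-7 (1): add — endpoints in different components.
2-3 (4): add — endpoints in different components.
0-3 (9): add — endpoints in different components.
3-6 (9): add — endpoints in different components.
1-7 (11): add — endpoints in different components.
0-1 (12): skip — 0 and 1 already connected.
0-5 (14): add — endpoints in different components.
1-6 (15): skip — 1 and 6 already connected.
3-5 (15): skip — 3 and 5 already connected.
2-4 (18): add — endpoints in different components.
Non-tree edge 3-4 has weight 18, equal to the heaviest edge on its tree cycle — swapping gives another MST of the same weight. Not unique.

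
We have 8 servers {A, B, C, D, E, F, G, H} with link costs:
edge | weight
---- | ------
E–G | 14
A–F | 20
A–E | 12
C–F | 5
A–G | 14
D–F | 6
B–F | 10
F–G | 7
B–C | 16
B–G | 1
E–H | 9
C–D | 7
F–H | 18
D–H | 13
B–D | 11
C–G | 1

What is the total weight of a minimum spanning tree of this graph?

47

Sort edges by weight, then run Kruskal:
B–G (1): add — endpoints in different components.
C–G (1): add — endpoints in different components.
C–F (5): add — endpoints in different components.
D–F (6): add — endpoints in different components.
C–D (7): skip — C and D already connected.
F–G (7): skip — F and G already connected.
E–H (9): add — endpoints in different components.
B–F (10): skip — B and F already connected.
B–D (11): skip — B and D already connected.
A–E (12): add — endpoints in different components.
D–H (13): add — endpoints in different components.
MST edges: B–G, C–G, C–F, D–F, E–H, A–E, D–H; total weight 1+1+5+6+9+12+13 = 47.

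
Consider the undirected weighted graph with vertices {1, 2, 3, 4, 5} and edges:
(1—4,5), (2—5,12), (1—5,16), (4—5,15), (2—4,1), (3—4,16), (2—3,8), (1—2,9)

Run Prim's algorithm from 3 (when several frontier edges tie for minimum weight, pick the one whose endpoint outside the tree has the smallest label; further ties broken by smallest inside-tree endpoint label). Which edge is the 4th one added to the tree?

Prim, starting at 3.
Step 1: frontier [2—3 8, 3—4 16] → take 2—3 (8); add 2.
Step 2: frontier [2—4 1, 1—2 9, 2—5 12, 3—4 16] → take 2—4 (1); add 4.
Step 3: frontier [1—2 9, 2—5 12, 1—4 5, 4—5 15] → take 1—4 (5); add 1.
Step 4: frontier [1—5 16, 2—5 12, 4—5 15] → take 2—5 (12); add 5.
The 4th edge added is 2—5.

2-5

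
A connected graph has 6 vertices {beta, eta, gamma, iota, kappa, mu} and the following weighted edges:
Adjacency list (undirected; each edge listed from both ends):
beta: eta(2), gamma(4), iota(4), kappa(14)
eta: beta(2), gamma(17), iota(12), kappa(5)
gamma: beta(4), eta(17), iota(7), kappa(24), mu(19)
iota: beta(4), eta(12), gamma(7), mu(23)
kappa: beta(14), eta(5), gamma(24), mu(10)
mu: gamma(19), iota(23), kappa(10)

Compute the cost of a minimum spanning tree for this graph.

Kruskal's algorithm — process edges by increasing weight (ties by edge label):
beta—eta (2): add — endpoints in different components.
beta—gamma (4): add — endpoints in different components.
beta—iota (4): add — endpoints in different components.
eta—kappa (5): add — endpoints in different components.
gamma—iota (7): skip — iota and gamma already connected.
kappa—mu (10): add — endpoints in different components.
MST edges: beta—eta, beta—gamma, beta—iota, eta—kappa, kappa—mu; total weight 2+4+4+5+10 = 25.

25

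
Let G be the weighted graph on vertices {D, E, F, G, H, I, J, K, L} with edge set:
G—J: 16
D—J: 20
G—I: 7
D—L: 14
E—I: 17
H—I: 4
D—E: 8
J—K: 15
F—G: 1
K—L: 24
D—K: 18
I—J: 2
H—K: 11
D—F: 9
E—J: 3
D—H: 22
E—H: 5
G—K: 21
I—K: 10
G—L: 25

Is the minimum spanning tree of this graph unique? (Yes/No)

Kruskal's algorithm — process edges by increasing weight (ties by edge label):
F—G (1): add — endpoints in different components.
I—J (2): add — endpoints in different components.
E—J (3): add — endpoints in different components.
H—I (4): add — endpoints in different components.
E—H (5): skip — E and H already connected.
G—I (7): add — endpoints in different components.
D—E (8): add — endpoints in different components.
D—F (9): skip — D and F already connected.
I—K (10): add — endpoints in different components.
H—K (11): skip — H and K already connected.
D—L (14): add — endpoints in different components.
Every non-tree edge has weight strictly greater than the heaviest edge on the tree path between its endpoints, so the MST is unique.

Yes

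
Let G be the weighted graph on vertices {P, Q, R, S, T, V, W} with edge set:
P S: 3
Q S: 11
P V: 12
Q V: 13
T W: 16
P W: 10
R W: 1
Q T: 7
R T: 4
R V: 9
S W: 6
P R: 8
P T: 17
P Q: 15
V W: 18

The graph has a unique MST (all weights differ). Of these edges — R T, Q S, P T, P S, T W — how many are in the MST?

Kruskal's algorithm — process edges by increasing weight (ties by edge label):
R W (1): add. Components now {R,W} {P} {V} {T} {Q} {S}
P S (3): add. Components now {R,W} {P,S} {V} {T} {Q}
R T (4): add. Components now {R,T,W} {P,S} {V} {Q}
S W (6): add. Components now {P,R,S,T,W} {V} {Q}
Q T (7): add. Components now {P,Q,R,S,T,W} {V}
P R (8): skip — P and R already connected.
R V (9): add. Components now {P,Q,R,S,T,V,W}
MST edge set: {R W, P S, R T, S W, Q T, R V}.
Of the listed edges, {R T, P S} are in the MST → 2.

2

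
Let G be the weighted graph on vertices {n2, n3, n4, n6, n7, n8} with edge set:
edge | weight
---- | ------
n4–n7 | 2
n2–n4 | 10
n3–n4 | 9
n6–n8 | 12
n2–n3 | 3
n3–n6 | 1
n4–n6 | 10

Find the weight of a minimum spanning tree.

Grow the tree from n2 using Prim:
Step 1: cheapest edge leaving the tree is n2–n3 (3); add n3.
Step 2: cheapest edge leaving the tree is n3–n6 (1); add n6.
Step 3: cheapest edge leaving the tree is n3–n4 (9); add n4.
Step 4: cheapest edge leaving the tree is n4–n7 (2); add n7.
Step 5: cheapest edge leaving the tree is n6–n8 (12); add n8.
MST edges: n2–n3, n3–n6, n3–n4, n4–n7, n6–n8; total weight 3+1+9+2+12 = 27.

27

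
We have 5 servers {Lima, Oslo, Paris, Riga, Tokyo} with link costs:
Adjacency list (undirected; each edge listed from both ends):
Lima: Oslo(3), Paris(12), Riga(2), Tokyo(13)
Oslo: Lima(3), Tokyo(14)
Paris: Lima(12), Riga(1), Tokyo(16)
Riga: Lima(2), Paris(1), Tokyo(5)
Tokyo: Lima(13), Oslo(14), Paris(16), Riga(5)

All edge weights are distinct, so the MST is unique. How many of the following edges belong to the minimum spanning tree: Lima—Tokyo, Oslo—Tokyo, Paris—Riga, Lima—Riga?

2

Sort edges by weight, then run Kruskal:
Paris—Riga (1): add — endpoints in different components.
Lima—Riga (2): add — endpoints in different components.
Lima—Oslo (3): add — endpoints in different components.
Riga—Tokyo (5): add — endpoints in different components.
MST edge set: {Paris—Riga, Lima—Riga, Lima—Oslo, Riga—Tokyo}.
Of the listed edges, {Paris—Riga, Lima—Riga} are in the MST → 2.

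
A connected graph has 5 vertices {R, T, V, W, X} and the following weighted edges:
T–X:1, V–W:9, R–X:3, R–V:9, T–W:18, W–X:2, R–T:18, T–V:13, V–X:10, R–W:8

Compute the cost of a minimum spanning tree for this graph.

Grow the tree from R using Prim:
Step 1: frontier [R–X 3, R–W 8, R–V 9, R–T 18] → take R–X (3); add X.
Step 2: frontier [R–W 8, R–V 9, R–T 18, T–X 1, W–X 2, V–X 10] → take T–X (1); add T.
Step 3: frontier [R–W 8, R–V 9, T–V 13, T–W 18, W–X 2, V–X 10] → take W–X (2); add W.
Step 4: frontier [R–V 9, T–V 13, V–W 9, V–X 10] → take R–V (9); add V.
MST edges: R–X, T–X, W–X, R–V; total weight 3+1+2+9 = 15.

15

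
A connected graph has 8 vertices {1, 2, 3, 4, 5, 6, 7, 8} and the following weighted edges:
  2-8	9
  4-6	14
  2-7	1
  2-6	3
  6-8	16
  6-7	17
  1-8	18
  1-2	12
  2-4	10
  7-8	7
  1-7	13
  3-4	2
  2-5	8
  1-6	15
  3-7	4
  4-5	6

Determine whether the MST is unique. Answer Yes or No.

Yes

Sort edges by weight, then run Kruskal:
2-7 (1): add — endpoints in different components.
3-4 (2): add — endpoints in different components.
2-6 (3): add — endpoints in different components.
3-7 (4): add — endpoints in different components.
4-5 (6): add — endpoints in different components.
7-8 (7): add — endpoints in different components.
2-5 (8): skip — 2 and 5 already connected.
2-8 (9): skip — 2 and 8 already connected.
2-4 (10): skip — 2 and 4 already connected.
1-2 (12): add — endpoints in different components.
Every non-tree edge has weight strictly greater than the heaviest edge on the tree path between its endpoints, so the MST is unique.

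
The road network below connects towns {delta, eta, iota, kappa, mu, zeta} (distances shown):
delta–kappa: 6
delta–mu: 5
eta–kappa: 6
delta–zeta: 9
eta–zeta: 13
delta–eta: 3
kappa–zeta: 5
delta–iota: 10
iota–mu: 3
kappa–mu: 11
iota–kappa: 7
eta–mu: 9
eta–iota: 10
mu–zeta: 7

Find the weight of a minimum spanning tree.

Prim, starting at iota.
Step 1: cheapest edge leaving the tree is iota–mu (3); add mu.
Step 2: cheapest edge leaving the tree is delta–mu (5); add delta.
Step 3: cheapest edge leaving the tree is delta–eta (3); add eta.
Step 4: cheapest edge leaving the tree is delta–kappa (6); add kappa.
Step 5: cheapest edge leaving the tree is kappa–zeta (5); add zeta.
MST edges: iota–mu, delta–mu, delta–eta, delta–kappa, kappa–zeta; total weight 3+5+3+6+5 = 22.

22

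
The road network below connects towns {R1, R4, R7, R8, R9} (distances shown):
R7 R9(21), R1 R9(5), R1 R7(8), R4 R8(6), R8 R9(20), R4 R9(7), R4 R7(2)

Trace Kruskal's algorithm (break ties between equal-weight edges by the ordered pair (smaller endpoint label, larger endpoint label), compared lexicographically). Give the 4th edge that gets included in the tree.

Kruskal's algorithm — process edges by increasing weight (ties by edge label):
R4 R7 (2): add — endpoints in different components.
R1 R9 (5): add — endpoints in different components.
R4 R8 (6): add — endpoints in different components.
R4 R9 (7): add — endpoints in different components.
The 4th edge added is R4 R9.

R4-R9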